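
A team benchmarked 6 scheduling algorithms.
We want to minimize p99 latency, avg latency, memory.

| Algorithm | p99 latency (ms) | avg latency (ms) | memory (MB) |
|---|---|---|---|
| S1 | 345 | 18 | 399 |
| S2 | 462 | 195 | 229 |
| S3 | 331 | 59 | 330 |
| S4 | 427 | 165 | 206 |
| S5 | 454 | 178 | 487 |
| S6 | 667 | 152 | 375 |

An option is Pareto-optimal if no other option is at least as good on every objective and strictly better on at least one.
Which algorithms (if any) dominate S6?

S3

S3: p99 latency 331≤667, avg latency 59≤152, memory 330≤375 — dominates S6.
Others (S1, S2, S4, S5) are each worse than S6 on at least one objective.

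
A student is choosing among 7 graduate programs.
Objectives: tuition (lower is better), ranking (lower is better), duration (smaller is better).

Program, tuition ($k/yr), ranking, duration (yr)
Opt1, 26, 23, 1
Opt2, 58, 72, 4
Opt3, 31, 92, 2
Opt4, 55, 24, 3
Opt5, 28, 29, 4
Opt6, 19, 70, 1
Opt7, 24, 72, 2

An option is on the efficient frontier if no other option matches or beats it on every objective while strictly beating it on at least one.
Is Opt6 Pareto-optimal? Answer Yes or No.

Opt1: worse on tuition (26 vs 19).
Opt2: worse on tuition (58 vs 19).
Opt3: worse on tuition (31 vs 19).
Opt4: worse on tuition (55 vs 19).
Opt5: worse on tuition (28 vs 19).
Opt7: worse on tuition (24 vs 19).
No option is at least as good as Opt6 on every objective and strictly better on one.

Yes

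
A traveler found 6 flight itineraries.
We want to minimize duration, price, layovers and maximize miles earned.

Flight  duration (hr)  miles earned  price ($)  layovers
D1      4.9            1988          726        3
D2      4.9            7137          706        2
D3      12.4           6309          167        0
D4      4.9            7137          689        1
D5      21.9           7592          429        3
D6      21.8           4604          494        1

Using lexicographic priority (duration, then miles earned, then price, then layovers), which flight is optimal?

D4

First minimize duration: best is 4.9, kept {D1, D2, D4}.
Then maximize miles earned: best is 7137, kept {D2, D4}.
Then minimize price: best is 689, kept {D4}.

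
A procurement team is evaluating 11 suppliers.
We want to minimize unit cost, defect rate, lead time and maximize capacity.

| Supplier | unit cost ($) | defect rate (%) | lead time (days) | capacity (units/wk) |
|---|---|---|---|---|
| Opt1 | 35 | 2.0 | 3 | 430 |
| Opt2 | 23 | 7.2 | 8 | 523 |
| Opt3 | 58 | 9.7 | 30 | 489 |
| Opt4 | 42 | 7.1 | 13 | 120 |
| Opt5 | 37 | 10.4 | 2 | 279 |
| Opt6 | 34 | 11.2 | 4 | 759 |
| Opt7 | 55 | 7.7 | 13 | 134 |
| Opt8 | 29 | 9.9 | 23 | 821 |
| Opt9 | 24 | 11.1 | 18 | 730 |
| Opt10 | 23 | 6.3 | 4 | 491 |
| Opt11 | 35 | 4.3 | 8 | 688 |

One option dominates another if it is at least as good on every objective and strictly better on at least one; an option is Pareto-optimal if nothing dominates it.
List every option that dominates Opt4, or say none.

Opt1: unit cost 35≤42, defect rate 2.0≤7.1, lead time 3≤13, capacity 430≥120 — dominates Opt4.
Opt10: unit cost 23≤42, defect rate 6.3≤7.1, lead time 4≤13, capacity 491≥120 — dominates Opt4.
Opt11: unit cost 35≤42, defect rate 4.3≤7.1, lead time 8≤13, capacity 688≥120 — dominates Opt4.
Others (Opt2, Opt3, Opt5, Opt6, Opt7, Opt8, Opt9) are each worse than Opt4 on at least one objective.

Opt1, Opt10, Opt11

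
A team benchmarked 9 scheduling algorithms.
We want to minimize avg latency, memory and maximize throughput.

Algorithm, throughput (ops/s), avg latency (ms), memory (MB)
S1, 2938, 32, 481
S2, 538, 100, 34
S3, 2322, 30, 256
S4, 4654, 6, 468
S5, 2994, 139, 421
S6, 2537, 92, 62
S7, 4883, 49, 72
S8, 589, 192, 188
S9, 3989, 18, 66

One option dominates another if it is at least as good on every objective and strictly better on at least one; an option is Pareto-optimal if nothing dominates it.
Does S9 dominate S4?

S9 vs S4: S9 is worse on throughput (3989 vs 4654), so it does not dominate S4.

No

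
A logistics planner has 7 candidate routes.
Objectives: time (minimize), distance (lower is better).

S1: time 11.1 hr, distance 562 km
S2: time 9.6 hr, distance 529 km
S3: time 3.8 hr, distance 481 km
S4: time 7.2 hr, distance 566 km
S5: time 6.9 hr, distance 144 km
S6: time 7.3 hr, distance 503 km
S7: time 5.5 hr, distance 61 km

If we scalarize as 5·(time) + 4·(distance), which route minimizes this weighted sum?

S1: 5·11.1 + 4·562 = 2303.5
S2: 5·9.6 + 4·529 = 2164.0
S3: 5·3.8 + 4·481 = 1943.0
S4: 5·7.2 + 4·566 = 2300.0
S5: 5·6.9 + 4·144 = 610.5
S6: 5·7.3 + 4·503 = 2048.5
S7: 5·5.5 + 4·61 = 271.5
Lowest: S7 at 271.5.

S7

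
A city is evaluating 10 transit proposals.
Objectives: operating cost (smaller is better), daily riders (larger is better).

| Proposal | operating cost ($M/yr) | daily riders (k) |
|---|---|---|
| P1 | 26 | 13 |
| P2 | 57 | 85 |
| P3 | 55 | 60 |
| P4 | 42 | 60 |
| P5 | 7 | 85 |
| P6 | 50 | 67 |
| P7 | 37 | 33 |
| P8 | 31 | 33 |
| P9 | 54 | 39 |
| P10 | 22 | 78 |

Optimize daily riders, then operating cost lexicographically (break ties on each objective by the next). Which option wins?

P5

First maximize daily riders: best is 85, kept {P2, P5}.
Then minimize operating cost: best is 7, kept {P5}.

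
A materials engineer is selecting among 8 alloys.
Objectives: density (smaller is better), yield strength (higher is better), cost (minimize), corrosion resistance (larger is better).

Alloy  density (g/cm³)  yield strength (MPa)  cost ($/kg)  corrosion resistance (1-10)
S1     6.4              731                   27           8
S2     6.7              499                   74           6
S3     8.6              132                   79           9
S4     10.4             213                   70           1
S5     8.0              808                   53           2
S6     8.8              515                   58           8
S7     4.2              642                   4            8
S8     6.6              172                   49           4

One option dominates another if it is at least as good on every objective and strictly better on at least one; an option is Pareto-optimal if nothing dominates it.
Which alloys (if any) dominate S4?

S1, S5, S6, S7

S1: density 6.4≤10.4, yield strength 731≥213, cost 27≤70, corrosion resistance 8≥1 — dominates S4.
S5: density 8.0≤10.4, yield strength 808≥213, cost 53≤70, corrosion resistance 2≥1 — dominates S4.
S6: density 8.8≤10.4, yield strength 515≥213, cost 58≤70, corrosion resistance 8≥1 — dominates S4.
S7: density 4.2≤10.4, yield strength 642≥213, cost 4≤70, corrosion resistance 8≥1 — dominates S4.
Others (S2, S3, S8) are each worse than S4 on at least one objective.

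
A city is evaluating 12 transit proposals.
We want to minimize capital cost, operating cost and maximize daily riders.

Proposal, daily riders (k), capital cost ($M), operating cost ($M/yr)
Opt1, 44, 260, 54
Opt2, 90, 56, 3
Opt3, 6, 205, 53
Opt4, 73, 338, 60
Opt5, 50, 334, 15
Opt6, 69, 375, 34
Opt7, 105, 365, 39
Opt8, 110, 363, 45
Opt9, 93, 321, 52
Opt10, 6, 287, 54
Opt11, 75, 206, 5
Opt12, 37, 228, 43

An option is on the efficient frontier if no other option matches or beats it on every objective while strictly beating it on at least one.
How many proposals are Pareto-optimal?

Opt1: dominated by Opt2 (daily riders 90≥44, capital cost 56≤260, operating cost 3≤54).
Opt2: not dominated (best capital cost).
Opt3: dominated by Opt2 (daily riders 90≥6, capital cost 56≤205, operating cost 3≤53).
Opt4: dominated by Opt2 (daily riders 90≥73, capital cost 56≤338, operating cost 3≤60).
Opt5: dominated by Opt2 (daily riders 90≥50, capital cost 56≤334, operating cost 3≤15).
Opt6: dominated by Opt2 (daily riders 90≥69, capital cost 56≤375, operating cost 3≤34).
Opt7: not dominated.
Opt8: not dominated (best daily riders).
Opt9: not dominated.
Opt10: dominated by Opt1 (daily riders 44≥6, capital cost 260≤287, operating cost 54≤54).
Opt11: dominated by Opt2 (daily riders 90≥75, capital cost 56≤206, operating cost 3≤5).
Opt12: dominated by Opt2 (daily riders 90≥37, capital cost 56≤228, operating cost 3≤43).
Pareto-optimal: Opt2, Opt7, Opt8, Opt9 → 4.

4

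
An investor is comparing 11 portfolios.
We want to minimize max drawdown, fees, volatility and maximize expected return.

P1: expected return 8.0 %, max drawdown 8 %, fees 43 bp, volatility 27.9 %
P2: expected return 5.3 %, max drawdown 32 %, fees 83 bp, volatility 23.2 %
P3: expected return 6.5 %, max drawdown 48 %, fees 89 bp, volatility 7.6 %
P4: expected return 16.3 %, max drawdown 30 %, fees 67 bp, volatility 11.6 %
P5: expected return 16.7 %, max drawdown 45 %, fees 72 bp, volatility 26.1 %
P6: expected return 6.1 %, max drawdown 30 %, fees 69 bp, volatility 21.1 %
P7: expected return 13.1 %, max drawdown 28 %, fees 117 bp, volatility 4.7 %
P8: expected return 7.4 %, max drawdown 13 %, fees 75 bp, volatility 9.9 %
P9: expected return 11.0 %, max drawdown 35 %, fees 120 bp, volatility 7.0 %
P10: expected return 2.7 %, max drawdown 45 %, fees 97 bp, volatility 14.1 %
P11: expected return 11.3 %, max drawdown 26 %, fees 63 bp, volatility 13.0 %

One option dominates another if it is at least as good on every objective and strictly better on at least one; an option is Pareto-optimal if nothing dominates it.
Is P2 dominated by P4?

Yes

P4 vs P2: expected return 16.3≥5.3, max drawdown 30≤32, fees 67≤83, volatility 11.6≤23.2 — P4 is at least as good on every objective with at least one strict improvement.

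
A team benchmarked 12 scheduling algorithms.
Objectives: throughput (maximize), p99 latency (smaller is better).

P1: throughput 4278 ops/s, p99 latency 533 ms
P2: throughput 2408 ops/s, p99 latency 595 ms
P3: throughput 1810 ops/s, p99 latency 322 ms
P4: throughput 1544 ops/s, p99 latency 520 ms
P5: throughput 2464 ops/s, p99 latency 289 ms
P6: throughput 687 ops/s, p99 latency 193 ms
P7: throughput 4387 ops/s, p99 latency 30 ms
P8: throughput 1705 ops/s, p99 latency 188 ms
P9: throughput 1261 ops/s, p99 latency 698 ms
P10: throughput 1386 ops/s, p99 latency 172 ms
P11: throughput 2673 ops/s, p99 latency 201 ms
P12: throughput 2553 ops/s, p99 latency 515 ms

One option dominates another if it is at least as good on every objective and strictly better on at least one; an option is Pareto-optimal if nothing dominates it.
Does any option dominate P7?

No

P1: worse on throughput (4278 vs 4387).
P2: worse on throughput (2408 vs 4387).
P3: worse on throughput (1810 vs 4387).
P4: worse on throughput (1544 vs 4387).
P5: worse on throughput (2464 vs 4387).
P6: worse on throughput (687 vs 4387).
P8: worse on throughput (1705 vs 4387).
P9: worse on throughput (1261 vs 4387).
P10: worse on throughput (1386 vs 4387).
P11: worse on throughput (2673 vs 4387).
P12: worse on throughput (2553 vs 4387).
No option is at least as good as P7 on every objective and strictly better on one.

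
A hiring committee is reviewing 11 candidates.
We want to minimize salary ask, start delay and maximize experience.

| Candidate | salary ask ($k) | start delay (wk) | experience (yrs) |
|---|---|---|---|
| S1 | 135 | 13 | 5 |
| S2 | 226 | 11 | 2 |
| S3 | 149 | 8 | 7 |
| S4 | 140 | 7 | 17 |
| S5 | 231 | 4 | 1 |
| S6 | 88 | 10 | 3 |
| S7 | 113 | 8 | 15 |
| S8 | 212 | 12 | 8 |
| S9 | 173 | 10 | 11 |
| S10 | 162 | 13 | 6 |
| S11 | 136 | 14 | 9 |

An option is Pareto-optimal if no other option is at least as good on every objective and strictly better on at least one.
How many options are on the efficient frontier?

S1: dominated by S7 (salary ask 113≤135, start delay 8≤13, experience 15≥5).
S2: dominated by S3 (salary ask 149≤226, start delay 8≤11, experience 7≥2).
S3: dominated by S4 (salary ask 140≤149, start delay 7≤8, experience 17≥7).
S4: not dominated (best experience).
S5: not dominated (best start delay).
S6: not dominated (best salary ask).
S7: not dominated.
S8: dominated by S4 (salary ask 140≤212, start delay 7≤12, experience 17≥8).
S9: dominated by S4 (salary ask 140≤173, start delay 7≤10, experience 17≥11).
S10: dominated by S3 (salary ask 149≤162, start delay 8≤13, experience 7≥6).
S11: dominated by S7 (salary ask 113≤136, start delay 8≤14, experience 15≥9).
Pareto-optimal: S4, S5, S6, S7 → 4.

4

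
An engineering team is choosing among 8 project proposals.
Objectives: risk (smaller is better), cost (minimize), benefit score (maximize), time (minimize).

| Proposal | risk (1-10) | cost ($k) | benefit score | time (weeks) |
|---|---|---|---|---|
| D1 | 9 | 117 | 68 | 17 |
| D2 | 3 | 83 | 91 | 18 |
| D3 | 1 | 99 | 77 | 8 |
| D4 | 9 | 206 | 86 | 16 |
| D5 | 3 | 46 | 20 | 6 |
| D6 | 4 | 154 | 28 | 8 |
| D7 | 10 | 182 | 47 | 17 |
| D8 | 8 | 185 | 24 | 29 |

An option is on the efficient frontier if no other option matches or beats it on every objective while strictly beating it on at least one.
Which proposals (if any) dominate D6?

D3

D3: risk 1≤4, cost 99≤154, benefit score 77≥28, time 8≤8 — dominates D6.
Others (D1, D2, D4, D5, D7, D8) are each worse than D6 on at least one objective.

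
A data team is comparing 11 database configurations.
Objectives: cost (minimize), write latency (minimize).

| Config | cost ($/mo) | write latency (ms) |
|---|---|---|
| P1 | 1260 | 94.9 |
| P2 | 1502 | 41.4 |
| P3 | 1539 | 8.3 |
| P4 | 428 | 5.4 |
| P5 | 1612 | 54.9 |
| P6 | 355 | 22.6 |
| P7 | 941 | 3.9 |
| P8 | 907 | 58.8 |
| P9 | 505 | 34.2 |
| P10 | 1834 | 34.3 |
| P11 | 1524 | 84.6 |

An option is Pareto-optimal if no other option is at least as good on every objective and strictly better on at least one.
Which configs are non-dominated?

P1: dominated by P4 (cost 428≤1260, write latency 5.4≤94.9).
P2: dominated by P4 (cost 428≤1502, write latency 5.4≤41.4).
P3: dominated by P4 (cost 428≤1539, write latency 5.4≤8.3).
P4: not dominated.
P5: dominated by P2 (cost 1502≤1612, write latency 41.4≤54.9).
P6: not dominated (best cost).
P7: not dominated (best write latency).
P8: dominated by P4 (cost 428≤907, write latency 5.4≤58.8).
P9: dominated by P4 (cost 428≤505, write latency 5.4≤34.2).
P10: dominated by P3 (cost 1539≤1834, write latency 8.3≤34.3).
P11: dominated by P2 (cost 1502≤1524, write latency 41.4≤84.6).

P4, P6, P7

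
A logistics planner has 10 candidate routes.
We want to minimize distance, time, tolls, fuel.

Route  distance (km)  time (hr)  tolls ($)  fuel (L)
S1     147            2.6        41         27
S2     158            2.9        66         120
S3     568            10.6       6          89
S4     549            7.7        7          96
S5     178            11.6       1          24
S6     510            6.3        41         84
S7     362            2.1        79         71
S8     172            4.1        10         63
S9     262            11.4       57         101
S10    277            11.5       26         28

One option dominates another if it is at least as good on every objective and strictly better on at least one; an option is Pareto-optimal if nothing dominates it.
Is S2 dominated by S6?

S6 vs S2: S6 is worse on distance (510 vs 158), so it does not dominate S2.

No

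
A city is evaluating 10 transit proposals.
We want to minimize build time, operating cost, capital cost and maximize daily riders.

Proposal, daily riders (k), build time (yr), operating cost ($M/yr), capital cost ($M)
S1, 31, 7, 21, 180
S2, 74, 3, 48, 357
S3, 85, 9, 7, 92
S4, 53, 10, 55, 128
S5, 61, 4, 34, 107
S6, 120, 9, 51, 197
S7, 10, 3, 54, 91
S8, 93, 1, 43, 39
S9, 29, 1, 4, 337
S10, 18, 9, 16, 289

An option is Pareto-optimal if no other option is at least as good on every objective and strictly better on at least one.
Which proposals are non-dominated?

S1: not dominated.
S2: dominated by S8 (daily riders 93≥74, build time 1≤3, operating cost 43≤48, capital cost 39≤357).
S3: not dominated.
S4: dominated by S3 (daily riders 85≥53, build time 9≤10, operating cost 7≤55, capital cost 92≤128).
S5: not dominated.
S6: not dominated (best daily riders).
S7: dominated by S8 (daily riders 93≥10, build time 1≤3, operating cost 43≤54, capital cost 39≤91).
S8: not dominated (best capital cost).
S9: not dominated (best operating cost).
S10: dominated by S3 (daily riders 85≥18, build time 9≤9, operating cost 7≤16, capital cost 92≤289).

S1, S3, S5, S6, S8, S9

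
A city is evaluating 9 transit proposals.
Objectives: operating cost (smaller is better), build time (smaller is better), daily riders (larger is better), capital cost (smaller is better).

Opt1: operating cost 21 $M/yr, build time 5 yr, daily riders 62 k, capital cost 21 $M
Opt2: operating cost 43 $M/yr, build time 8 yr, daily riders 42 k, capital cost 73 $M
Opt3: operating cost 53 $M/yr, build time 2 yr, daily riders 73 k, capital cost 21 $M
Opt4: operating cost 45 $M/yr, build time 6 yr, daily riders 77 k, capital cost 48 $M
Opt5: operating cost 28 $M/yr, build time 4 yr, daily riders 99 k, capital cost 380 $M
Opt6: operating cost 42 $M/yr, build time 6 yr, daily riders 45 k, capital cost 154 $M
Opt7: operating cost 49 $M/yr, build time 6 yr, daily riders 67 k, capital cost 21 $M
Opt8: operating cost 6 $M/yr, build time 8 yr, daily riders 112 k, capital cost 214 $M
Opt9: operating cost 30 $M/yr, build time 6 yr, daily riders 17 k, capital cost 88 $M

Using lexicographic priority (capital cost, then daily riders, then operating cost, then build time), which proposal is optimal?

Opt3

First minimize capital cost: best is 21, kept {Opt1, Opt3, Opt7}.
Then maximize daily riders: best is 73, kept {Opt3}.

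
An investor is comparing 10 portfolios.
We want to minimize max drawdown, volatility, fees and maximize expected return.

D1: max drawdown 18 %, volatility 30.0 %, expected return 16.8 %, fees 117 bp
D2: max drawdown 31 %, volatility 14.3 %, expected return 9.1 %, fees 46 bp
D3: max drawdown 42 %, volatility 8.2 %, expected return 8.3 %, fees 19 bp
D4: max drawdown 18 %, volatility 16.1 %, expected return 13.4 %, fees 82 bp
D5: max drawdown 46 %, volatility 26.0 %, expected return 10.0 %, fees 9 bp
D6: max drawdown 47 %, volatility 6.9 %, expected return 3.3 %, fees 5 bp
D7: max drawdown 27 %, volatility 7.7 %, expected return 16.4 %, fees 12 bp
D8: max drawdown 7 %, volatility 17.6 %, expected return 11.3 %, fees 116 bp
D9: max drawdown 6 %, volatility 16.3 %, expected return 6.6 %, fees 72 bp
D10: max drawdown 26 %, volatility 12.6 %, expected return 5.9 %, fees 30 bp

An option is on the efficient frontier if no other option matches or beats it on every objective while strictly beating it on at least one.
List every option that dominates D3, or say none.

D7: max drawdown 27≤42, volatility 7.7≤8.2, expected return 16.4≥8.3, fees 12≤19 — dominates D3.
Others (D1, D2, D4, D5, D6, D8, D9, D10) are each worse than D3 on at least one objective.

D7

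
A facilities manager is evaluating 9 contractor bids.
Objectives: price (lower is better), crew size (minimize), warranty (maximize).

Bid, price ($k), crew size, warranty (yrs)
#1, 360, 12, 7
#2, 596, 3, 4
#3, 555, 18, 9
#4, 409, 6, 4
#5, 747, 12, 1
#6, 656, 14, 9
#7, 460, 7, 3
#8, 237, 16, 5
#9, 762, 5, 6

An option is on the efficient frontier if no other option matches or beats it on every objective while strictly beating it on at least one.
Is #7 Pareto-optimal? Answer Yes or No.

#4 vs #7: price 409≤460, crew size 6≤7, warranty 4≥3 — #4 is at least as good on every objective and strictly better on at least one, so #4 dominates #7.

No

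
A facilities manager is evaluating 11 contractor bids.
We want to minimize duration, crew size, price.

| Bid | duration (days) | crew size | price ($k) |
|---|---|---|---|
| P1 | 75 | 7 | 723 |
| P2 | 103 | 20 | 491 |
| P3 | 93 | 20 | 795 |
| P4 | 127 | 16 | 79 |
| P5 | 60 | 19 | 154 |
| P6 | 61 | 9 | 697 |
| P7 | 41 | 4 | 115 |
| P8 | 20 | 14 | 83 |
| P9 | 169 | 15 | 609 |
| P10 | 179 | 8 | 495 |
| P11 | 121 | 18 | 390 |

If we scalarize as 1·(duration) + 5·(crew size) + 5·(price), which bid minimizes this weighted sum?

P8

P1: 1·75 + 5·7 + 5·723 = 3725
P2: 1·103 + 5·20 + 5·491 = 2658
P3: 1·93 + 5·20 + 5·795 = 4168
P4: 1·127 + 5·16 + 5·79 = 602
P5: 1·60 + 5·19 + 5·154 = 925
P6: 1·61 + 5·9 + 5·697 = 3591
P7: 1·41 + 5·4 + 5·115 = 636
P8: 1·20 + 5·14 + 5·83 = 505
P9: 1·169 + 5·15 + 5·609 = 3289
P10: 1·179 + 5·8 + 5·495 = 2694
P11: 1·121 + 5·18 + 5·390 = 2161
Lowest: P8 at 505.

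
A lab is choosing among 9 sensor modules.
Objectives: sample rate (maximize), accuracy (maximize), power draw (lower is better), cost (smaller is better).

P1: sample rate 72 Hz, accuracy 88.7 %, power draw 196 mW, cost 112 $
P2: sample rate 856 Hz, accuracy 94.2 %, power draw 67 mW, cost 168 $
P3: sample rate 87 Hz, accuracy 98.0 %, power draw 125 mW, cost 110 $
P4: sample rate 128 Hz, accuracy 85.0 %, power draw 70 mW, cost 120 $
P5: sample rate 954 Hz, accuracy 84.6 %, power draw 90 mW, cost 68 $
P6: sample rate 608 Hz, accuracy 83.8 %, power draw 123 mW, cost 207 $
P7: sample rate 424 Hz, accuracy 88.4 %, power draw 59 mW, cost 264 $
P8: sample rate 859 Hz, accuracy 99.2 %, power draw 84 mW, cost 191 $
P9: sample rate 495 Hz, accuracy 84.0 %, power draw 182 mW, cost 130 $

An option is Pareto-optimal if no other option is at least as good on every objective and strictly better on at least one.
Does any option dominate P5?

P1: worse on sample rate (72 vs 954).
P2: worse on sample rate (856 vs 954).
P3: worse on sample rate (87 vs 954).
P4: worse on sample rate (128 vs 954).
P6: worse on sample rate (608 vs 954).
P7: worse on sample rate (424 vs 954).
P8: worse on sample rate (859 vs 954).
P9: worse on sample rate (495 vs 954).
No option is at least as good as P5 on every objective and strictly better on one.

No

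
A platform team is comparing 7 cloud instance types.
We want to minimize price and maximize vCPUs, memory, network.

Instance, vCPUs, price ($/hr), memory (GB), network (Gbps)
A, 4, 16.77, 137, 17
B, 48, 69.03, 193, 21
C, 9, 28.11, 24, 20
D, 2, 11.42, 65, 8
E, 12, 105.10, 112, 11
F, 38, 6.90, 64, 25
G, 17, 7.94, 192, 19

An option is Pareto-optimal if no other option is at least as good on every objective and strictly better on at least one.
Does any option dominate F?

A: worse on vCPUs (4 vs 38).
B: worse on price (69.03 vs 6.90).
C: worse on vCPUs (9 vs 38).
D: worse on vCPUs (2 vs 38).
E: worse on vCPUs (12 vs 38).
G: worse on vCPUs (17 vs 38).
No option is at least as good as F on every objective and strictly better on one.

No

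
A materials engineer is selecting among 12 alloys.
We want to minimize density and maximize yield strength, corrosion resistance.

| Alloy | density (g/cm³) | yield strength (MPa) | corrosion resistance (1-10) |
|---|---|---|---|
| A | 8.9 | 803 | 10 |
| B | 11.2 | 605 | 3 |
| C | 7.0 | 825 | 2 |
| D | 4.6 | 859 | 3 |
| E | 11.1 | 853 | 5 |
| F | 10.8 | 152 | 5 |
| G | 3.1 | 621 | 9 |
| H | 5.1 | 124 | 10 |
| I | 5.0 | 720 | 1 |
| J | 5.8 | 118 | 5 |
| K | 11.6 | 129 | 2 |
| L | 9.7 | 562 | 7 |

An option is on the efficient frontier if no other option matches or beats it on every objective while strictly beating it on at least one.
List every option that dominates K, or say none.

A, B, C, D, E, F, G, L

A: density 8.9≤11.6, yield strength 803≥129, corrosion resistance 10≥2 — dominates K.
B: density 11.2≤11.6, yield strength 605≥129, corrosion resistance 3≥2 — dominates K.
C: density 7.0≤11.6, yield strength 825≥129, corrosion resistance 2≥2 — dominates K.
D: density 4.6≤11.6, yield strength 859≥129, corrosion resistance 3≥2 — dominates K.
E: density 11.1≤11.6, yield strength 853≥129, corrosion resistance 5≥2 — dominates K.
F: density 10.8≤11.6, yield strength 152≥129, corrosion resistance 5≥2 — dominates K.
G: density 3.1≤11.6, yield strength 621≥129, corrosion resistance 9≥2 — dominates K.
L: density 9.7≤11.6, yield strength 562≥129, corrosion resistance 7≥2 — dominates K.
Others (H, I, J) are each worse than K on at least one objective.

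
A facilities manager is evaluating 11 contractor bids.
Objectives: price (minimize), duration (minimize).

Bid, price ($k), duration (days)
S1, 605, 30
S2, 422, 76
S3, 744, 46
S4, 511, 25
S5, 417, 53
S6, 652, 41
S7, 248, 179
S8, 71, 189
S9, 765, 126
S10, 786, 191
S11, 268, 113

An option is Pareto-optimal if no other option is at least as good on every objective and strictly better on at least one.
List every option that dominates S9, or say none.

S1, S2, S3, S4, S5, S6, S11

S1: price 605≤765, duration 30≤126 — dominates S9.
S2: price 422≤765, duration 76≤126 — dominates S9.
S3: price 744≤765, duration 46≤126 — dominates S9.
S4: price 511≤765, duration 25≤126 — dominates S9.
S5: price 417≤765, duration 53≤126 — dominates S9.
S6: price 652≤765, duration 41≤126 — dominates S9.
S11: price 268≤765, duration 113≤126 — dominates S9.
Others (S7, S8, S10) are each worse than S9 on at least one objective.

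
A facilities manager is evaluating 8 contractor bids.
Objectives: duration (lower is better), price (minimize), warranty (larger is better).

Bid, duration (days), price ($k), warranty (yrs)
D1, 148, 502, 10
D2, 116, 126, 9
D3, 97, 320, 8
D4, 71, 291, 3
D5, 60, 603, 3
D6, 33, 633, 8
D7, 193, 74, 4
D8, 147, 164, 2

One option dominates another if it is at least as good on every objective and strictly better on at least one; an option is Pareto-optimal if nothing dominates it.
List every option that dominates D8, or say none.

D2: duration 116≤147, price 126≤164, warranty 9≥2 — dominates D8.
Others (D1, D3, D4, D5, D6, D7) are each worse than D8 on at least one objective.

D2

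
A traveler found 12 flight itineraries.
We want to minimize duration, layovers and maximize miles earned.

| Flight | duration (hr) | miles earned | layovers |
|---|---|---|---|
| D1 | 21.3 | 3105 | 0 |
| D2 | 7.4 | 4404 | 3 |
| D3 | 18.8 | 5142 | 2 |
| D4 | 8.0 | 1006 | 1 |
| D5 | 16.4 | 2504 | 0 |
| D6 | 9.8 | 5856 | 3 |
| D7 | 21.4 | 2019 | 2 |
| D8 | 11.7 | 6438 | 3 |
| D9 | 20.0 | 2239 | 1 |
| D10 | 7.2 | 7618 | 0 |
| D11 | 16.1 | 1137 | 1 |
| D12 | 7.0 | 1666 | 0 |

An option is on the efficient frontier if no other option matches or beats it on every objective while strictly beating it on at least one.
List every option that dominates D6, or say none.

D10

D10: duration 7.2≤9.8, miles earned 7618≥5856, layovers 0≤3 — dominates D6.
Others (D1, D2, D3, D4, D5, D7, D8, D9, D11, D12) are each worse than D6 on at least one objective.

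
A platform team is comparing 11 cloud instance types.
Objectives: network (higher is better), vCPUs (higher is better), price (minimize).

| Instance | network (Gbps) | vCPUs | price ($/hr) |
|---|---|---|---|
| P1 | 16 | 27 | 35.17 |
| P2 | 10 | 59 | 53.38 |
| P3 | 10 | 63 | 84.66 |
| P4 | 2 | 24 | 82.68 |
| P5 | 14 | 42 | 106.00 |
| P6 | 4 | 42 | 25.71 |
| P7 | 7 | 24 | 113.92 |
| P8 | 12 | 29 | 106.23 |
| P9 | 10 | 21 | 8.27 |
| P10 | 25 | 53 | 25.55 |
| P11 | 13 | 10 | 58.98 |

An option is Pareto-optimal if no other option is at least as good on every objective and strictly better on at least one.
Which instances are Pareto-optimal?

P2, P3, P9, P10

P1: dominated by P10 (network 25≥16, vCPUs 53≥27, price 25.55≤35.17).
P2: not dominated.
P3: not dominated (best vCPUs).
P4: dominated by P1 (network 16≥2, vCPUs 27≥24, price 35.17≤82.68).
P5: dominated by P10 (network 25≥14, vCPUs 53≥42, price 25.55≤106.00).
P6: dominated by P10 (network 25≥4, vCPUs 53≥42, price 25.55≤25.71).
P7: dominated by P1 (network 16≥7, vCPUs 27≥24, price 35.17≤113.92).
P8: dominated by P5 (network 14≥12, vCPUs 42≥29, price 106.00≤106.23).
P9: not dominated (best price).
P10: not dominated (best network).
P11: dominated by P1 (network 16≥13, vCPUs 27≥10, price 35.17≤58.98).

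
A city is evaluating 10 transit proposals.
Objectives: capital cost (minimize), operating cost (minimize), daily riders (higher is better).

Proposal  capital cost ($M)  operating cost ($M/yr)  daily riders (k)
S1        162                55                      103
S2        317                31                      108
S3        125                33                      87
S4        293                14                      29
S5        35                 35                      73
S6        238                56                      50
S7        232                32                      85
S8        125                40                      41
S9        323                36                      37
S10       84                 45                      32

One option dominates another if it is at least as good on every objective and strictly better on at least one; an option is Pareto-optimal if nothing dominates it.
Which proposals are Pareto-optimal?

S1, S2, S3, S4, S5, S7

S1: not dominated.
S2: not dominated (best daily riders).
S3: not dominated.
S4: not dominated (best operating cost).
S5: not dominated (best capital cost).
S6: dominated by S1 (capital cost 162≤238, operating cost 55≤56, daily riders 103≥50).
S7: not dominated.
S8: dominated by S3 (capital cost 125≤125, operating cost 33≤40, daily riders 87≥41).
S9: dominated by S2 (capital cost 317≤323, operating cost 31≤36, daily riders 108≥37).
S10: dominated by S5 (capital cost 35≤84, operating cost 35≤45, daily riders 73≥32).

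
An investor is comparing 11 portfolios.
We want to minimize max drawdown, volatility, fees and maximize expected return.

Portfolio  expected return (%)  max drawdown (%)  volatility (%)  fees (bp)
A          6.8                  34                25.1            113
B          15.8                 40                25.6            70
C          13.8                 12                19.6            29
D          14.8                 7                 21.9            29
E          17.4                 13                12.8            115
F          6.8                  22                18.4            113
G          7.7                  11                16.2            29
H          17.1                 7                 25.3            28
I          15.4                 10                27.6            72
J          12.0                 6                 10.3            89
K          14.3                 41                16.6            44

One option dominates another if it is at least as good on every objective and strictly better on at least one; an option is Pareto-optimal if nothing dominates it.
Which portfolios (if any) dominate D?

A: worse on expected return (6.8 vs 14.8).
B: worse on max drawdown (40 vs 7).
C: worse on expected return (13.8 vs 14.8).
E: worse on max drawdown (13 vs 7).
F: worse on expected return (6.8 vs 14.8).
G: worse on expected return (7.7 vs 14.8).
H: worse on volatility (25.3 vs 21.9).
I: worse on max drawdown (10 vs 7).
J: worse on expected return (12.0 vs 14.8).
K: worse on expected return (14.3 vs 14.8).
No option dominates D.

none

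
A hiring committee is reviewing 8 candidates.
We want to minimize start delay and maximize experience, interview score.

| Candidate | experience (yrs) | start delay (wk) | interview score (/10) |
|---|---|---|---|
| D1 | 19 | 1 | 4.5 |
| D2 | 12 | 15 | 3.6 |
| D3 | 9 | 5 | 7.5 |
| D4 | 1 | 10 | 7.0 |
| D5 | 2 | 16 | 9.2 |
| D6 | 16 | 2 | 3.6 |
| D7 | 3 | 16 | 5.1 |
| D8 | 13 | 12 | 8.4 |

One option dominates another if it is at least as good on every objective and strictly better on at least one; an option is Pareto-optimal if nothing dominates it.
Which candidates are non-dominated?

D1: not dominated (best experience).
D2: dominated by D1 (experience 19≥12, start delay 1≤15, interview score 4.5≥3.6).
D3: not dominated.
D4: dominated by D3 (experience 9≥1, start delay 5≤10, interview score 7.5≥7.0).
D5: not dominated (best interview score).
D6: dominated by D1 (experience 19≥16, start delay 1≤2, interview score 4.5≥3.6).
D7: dominated by D3 (experience 9≥3, start delay 5≤16, interview score 7.5≥5.1).
D8: not dominated.

D1, D3, D5, D8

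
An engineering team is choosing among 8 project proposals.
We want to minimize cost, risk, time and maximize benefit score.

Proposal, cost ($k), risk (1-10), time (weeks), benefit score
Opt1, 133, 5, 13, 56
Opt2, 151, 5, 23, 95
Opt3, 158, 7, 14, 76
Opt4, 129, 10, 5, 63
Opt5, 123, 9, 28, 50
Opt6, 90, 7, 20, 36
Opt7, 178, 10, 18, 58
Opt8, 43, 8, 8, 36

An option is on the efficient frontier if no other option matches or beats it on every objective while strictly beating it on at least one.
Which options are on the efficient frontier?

Opt1, Opt2, Opt3, Opt4, Opt5, Opt6, Opt8

Opt1: not dominated.
Opt2: not dominated (best benefit score).
Opt3: not dominated.
Opt4: not dominated (best time).
Opt5: not dominated.
Opt6: not dominated.
Opt7: dominated by Opt3 (cost 158≤178, risk 7≤10, time 14≤18, benefit score 76≥58).
Opt8: not dominated (best cost).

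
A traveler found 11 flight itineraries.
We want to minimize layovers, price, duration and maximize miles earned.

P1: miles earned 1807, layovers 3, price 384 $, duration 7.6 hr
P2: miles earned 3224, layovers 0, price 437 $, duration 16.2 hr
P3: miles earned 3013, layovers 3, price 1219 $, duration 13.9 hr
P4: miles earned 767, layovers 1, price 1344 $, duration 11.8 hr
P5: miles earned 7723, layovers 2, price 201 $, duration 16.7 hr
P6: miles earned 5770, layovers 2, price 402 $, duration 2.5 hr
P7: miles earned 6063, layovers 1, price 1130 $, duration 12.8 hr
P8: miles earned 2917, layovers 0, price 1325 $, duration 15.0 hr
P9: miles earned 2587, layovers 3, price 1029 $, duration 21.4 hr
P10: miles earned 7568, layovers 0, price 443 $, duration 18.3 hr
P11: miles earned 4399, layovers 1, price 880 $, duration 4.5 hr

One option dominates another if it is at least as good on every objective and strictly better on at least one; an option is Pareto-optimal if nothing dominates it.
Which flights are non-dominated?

P1: not dominated.
P2: not dominated.
P3: dominated by P6 (miles earned 5770≥3013, layovers 2≤3, price 402≤1219, duration 2.5≤13.9).
P4: dominated by P11 (miles earned 4399≥767, layovers 1≤1, price 880≤1344, duration 4.5≤11.8).
P5: not dominated (best miles earned).
P6: not dominated (best duration).
P7: not dominated.
P8: not dominated.
P9: dominated by P2 (miles earned 3224≥2587, layovers 0≤3, price 437≤1029, duration 16.2≤21.4).
P10: not dominated.
P11: not dominated.

P1, P2, P5, P6, P7, P8, P10, P11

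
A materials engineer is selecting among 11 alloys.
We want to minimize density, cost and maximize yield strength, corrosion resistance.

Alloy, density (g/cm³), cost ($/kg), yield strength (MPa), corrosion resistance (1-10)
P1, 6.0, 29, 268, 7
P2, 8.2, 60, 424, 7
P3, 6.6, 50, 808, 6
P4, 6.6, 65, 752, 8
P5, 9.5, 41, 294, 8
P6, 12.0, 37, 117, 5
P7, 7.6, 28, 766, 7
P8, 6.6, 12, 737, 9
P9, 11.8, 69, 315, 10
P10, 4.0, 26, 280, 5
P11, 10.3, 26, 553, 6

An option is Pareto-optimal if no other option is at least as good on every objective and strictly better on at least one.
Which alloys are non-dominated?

P1: not dominated.
P2: dominated by P7 (density 7.6≤8.2, cost 28≤60, yield strength 766≥424, corrosion resistance 7≥7).
P3: not dominated (best yield strength).
P4: not dominated.
P5: dominated by P8 (density 6.6≤9.5, cost 12≤41, yield strength 737≥294, corrosion resistance 9≥8).
P6: dominated by P1 (density 6.0≤12.0, cost 29≤37, yield strength 268≥117, corrosion resistance 7≥5).
P7: not dominated.
P8: not dominated (best cost).
P9: not dominated (best corrosion resistance).
P10: not dominated (best density).
P11: dominated by P8 (density 6.6≤10.3, cost 12≤26, yield strength 737≥553, corrosion resistance 9≥6).

P1, P3, P4, P7, P8, P9, P10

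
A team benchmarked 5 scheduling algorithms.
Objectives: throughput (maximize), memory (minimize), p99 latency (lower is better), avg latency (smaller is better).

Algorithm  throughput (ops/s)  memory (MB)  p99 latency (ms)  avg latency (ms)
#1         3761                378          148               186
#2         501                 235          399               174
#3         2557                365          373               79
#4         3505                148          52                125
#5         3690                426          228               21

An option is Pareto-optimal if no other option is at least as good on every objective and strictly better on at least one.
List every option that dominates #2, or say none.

#4

#4: throughput 3505≥501, memory 148≤235, p99 latency 52≤399, avg latency 125≤174 — dominates #2.
Others (#1, #3, #5) are each worse than #2 on at least one objective.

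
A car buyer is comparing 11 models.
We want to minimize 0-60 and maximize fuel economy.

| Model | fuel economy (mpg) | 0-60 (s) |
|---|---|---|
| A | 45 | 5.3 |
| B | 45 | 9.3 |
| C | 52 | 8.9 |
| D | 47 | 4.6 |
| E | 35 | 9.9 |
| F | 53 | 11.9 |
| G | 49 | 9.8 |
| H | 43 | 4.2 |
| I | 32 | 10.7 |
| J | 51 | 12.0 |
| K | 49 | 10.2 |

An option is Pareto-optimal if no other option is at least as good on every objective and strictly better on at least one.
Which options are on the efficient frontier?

A: dominated by D (fuel economy 47≥45, 0-60 4.6≤5.3).
B: dominated by A (fuel economy 45≥45, 0-60 5.3≤9.3).
C: not dominated.
D: not dominated.
E: dominated by A (fuel economy 45≥35, 0-60 5.3≤9.9).
F: not dominated (best fuel economy).
G: dominated by C (fuel economy 52≥49, 0-60 8.9≤9.8).
H: not dominated (best 0-60).
I: dominated by A (fuel economy 45≥32, 0-60 5.3≤10.7).
J: dominated by C (fuel economy 52≥51, 0-60 8.9≤12.0).
K: dominated by C (fuel economy 52≥49, 0-60 8.9≤10.2).

C, D, F, H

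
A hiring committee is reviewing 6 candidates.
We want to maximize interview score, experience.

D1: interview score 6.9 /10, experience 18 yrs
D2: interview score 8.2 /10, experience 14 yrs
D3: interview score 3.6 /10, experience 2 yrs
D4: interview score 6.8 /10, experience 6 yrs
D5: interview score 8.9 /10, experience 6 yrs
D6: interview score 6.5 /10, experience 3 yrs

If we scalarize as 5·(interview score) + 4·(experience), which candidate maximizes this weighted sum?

D1: 5·6.9 + 4·18 = 106.5
D2: 5·8.2 + 4·14 = 97.0
D3: 5·3.6 + 4·2 = 26.0
D4: 5·6.8 + 4·6 = 58.0
D5: 5·8.9 + 4·6 = 68.5
D6: 5·6.5 + 4·3 = 44.5
Highest: D1 at 106.5.

D1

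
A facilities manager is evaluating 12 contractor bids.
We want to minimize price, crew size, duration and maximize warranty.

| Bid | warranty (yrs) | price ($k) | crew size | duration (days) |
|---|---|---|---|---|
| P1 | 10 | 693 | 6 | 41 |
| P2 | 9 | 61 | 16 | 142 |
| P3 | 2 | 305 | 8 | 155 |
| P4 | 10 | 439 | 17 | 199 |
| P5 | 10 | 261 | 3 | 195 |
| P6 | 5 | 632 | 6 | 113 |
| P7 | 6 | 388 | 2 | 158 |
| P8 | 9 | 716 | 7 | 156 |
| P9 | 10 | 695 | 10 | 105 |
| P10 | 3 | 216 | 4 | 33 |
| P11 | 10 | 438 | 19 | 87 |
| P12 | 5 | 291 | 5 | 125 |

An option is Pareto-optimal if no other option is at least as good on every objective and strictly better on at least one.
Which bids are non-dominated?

P1: not dominated.
P2: not dominated (best price).
P3: dominated by P10 (warranty 3≥2, price 216≤305, crew size 4≤8, duration 33≤155).
P4: dominated by P5 (warranty 10≥10, price 261≤439, crew size 3≤17, duration 195≤199).
P5: not dominated.
P6: not dominated.
P7: not dominated (best crew size).
P8: dominated by P1 (warranty 10≥9, price 693≤716, crew size 6≤7, duration 41≤156).
P9: dominated by P1 (warranty 10≥10, price 693≤695, crew size 6≤10, duration 41≤105).
P10: not dominated (best duration).
P11: not dominated.
P12: not dominated.

P1, P2, P5, P6, P7, P10, P11, P12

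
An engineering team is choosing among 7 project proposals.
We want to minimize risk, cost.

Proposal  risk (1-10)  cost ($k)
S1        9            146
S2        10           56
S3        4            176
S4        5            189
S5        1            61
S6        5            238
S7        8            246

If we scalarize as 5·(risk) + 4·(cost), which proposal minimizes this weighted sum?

S5

S1: 5·9 + 4·146 = 629
S2: 5·10 + 4·56 = 274
S3: 5·4 + 4·176 = 724
S4: 5·5 + 4·189 = 781
S5: 5·1 + 4·61 = 249
S6: 5·5 + 4·238 = 977
S7: 5·8 + 4·246 = 1024
Lowest: S5 at 249.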